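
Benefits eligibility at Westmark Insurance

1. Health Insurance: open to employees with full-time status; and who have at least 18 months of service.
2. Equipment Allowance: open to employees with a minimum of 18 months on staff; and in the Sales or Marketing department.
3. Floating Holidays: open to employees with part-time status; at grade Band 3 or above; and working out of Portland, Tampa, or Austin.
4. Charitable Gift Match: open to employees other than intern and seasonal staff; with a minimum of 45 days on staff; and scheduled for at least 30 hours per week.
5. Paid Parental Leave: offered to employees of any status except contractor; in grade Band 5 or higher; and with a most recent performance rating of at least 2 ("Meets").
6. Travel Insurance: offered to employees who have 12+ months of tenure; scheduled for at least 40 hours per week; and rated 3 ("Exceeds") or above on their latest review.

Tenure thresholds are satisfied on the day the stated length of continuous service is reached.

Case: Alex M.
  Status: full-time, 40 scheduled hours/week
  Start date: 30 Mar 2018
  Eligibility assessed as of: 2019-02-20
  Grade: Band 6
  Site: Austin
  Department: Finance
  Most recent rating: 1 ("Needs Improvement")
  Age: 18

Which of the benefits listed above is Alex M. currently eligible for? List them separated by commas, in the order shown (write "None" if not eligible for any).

Service from 30 Mar 2018 to 2019-02-20: 327 days.
Health Insurance — status full-time ✓; service 327 days < 18 months (≈540 days) ✗ → not eligible.
Equipment Allowance — service 327 days < 18 months (≈540 days) ✗ → not eligible.
Floating Holidays — status full-time ✗ (requires part-time) → not eligible.
Charitable Gift Match — status full-time ✓ (not excluded); service 327 days ≥ 45 days ✓; 40 hrs/wk ≥ 30 ✓ → eligible.
Paid Parental Leave — status full-time ✓ (not excluded); grade Band 6 ≥ Band 5 ✓; rating 1 < 2 ✗ → not eligible.
Travel Insurance — service 327 days < 12 months (≈360 days) ✗ → not eligible.

Charitable Gift Match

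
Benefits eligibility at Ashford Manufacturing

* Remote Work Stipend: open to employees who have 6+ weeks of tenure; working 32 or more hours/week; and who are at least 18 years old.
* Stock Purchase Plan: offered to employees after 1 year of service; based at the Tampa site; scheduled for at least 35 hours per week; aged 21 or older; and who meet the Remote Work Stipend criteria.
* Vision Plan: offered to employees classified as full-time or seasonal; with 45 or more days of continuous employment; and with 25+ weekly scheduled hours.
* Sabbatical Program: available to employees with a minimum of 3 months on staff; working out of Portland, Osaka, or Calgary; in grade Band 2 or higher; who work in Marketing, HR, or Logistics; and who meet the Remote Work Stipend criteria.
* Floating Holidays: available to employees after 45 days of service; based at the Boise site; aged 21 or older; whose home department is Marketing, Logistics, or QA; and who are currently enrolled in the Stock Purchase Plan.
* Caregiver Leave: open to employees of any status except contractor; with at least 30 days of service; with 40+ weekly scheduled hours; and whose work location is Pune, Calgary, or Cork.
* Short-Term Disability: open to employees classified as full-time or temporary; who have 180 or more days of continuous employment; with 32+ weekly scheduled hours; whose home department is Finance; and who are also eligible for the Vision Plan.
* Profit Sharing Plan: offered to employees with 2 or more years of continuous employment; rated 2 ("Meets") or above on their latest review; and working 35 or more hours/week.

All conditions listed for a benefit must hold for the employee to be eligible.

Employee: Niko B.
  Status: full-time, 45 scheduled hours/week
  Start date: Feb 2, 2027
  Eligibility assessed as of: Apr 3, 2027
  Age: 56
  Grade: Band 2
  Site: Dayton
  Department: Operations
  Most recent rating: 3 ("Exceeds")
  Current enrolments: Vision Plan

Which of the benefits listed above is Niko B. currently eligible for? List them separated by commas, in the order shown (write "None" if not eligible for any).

Service from Feb 2, 2027 to Apr 3, 2027: 60 days.
Remote Work Stipend — service 60 days ≥ 6 weeks (≈42 days) ✓; 45 hrs/wk ≥ 32 ✓; age 56 ≥ 18 ✓ → eligible.
Stock Purchase Plan — service 60 days < 1 year (≈365 days) ✗ → not eligible.
Vision Plan — status full-time ✓; service 60 days ≥ 45 days ✓; 45 hrs/wk ≥ 25 ✓ → eligible.
Sabbatical Program — service 60 days < 3 months (≈90 days) ✗ → not eligible.
Floating Holidays — service 60 days ≥ 45 days ✓; site Dayton ✗ (not Boise) → not eligible.
Caregiver Leave — status full-time ✓ (not excluded); service 60 days ≥ 30 days ✓; 45 hrs/wk ≥ 40 ✓; site Dayton ✗ (not Pune, Calgary, or Cork) → not eligible.
Short-Term Disability — status full-time ✓; service 60 days < 180 days ✗ → not eligible.
Profit Sharing Plan — service 60 days < 2 years (≈730 days) ✗ → not eligible.

Remote Work Stipend, Vision Plan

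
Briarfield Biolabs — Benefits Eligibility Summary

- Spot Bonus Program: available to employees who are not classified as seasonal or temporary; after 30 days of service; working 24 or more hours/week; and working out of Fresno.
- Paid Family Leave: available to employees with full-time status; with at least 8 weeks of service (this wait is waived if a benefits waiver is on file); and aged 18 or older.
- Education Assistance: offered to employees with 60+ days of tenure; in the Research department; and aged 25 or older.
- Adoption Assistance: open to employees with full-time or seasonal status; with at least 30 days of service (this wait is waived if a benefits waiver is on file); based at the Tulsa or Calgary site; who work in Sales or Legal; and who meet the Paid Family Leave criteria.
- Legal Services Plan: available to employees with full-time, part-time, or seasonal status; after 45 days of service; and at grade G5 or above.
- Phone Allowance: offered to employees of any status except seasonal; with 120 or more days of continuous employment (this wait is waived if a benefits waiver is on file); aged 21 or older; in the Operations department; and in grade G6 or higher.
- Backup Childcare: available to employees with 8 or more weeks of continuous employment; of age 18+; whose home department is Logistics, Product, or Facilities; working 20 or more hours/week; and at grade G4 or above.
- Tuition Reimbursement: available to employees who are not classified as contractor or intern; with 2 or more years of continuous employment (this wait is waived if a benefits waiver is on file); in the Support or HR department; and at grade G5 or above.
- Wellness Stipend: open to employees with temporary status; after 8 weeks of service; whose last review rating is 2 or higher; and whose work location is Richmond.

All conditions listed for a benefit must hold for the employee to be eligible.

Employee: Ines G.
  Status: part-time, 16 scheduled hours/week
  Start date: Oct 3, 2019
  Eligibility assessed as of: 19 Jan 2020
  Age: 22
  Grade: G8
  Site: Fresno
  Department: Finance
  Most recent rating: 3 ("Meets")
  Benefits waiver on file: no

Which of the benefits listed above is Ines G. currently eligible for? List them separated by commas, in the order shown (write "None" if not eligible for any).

Service from Oct 3, 2019 to 19 Jan 2020: 108 days.
Spot Bonus Program — status part-time ✓ (not excluded); service 108 days ≥ 30 days ✓; 16 hrs/wk < 24 ✗ → not eligible.
Paid Family Leave — status part-time ✗ (requires full-time) → not eligible.
Education Assistance — service 108 days ≥ 60 days ✓; dept Finance ✗ → not eligible.
Adoption Assistance — status part-time ✗ (requires full-time or seasonal) → not eligible.
Legal Services Plan — status part-time ✓; service 108 days ≥ 45 days ✓; grade G8 ≥ G5 ✓ → eligible.
Phone Allowance — status part-time ✓ (not excluded); no waiver, service 108 days < 120 days ✗ → not eligible.
Backup Childcare — service 108 days ≥ 8 weeks (≈56 days) ✓; age 22 ≥ 18 ✓; dept Finance ✗ → not eligible.
Tuition Reimbursement — status part-time ✓ (not excluded); no waiver, service 108 days < 2 years (≈730 days) ✗ → not eligible.
Wellness Stipend — status part-time ✗ (requires temporary) → not eligible.

Legal Services Plan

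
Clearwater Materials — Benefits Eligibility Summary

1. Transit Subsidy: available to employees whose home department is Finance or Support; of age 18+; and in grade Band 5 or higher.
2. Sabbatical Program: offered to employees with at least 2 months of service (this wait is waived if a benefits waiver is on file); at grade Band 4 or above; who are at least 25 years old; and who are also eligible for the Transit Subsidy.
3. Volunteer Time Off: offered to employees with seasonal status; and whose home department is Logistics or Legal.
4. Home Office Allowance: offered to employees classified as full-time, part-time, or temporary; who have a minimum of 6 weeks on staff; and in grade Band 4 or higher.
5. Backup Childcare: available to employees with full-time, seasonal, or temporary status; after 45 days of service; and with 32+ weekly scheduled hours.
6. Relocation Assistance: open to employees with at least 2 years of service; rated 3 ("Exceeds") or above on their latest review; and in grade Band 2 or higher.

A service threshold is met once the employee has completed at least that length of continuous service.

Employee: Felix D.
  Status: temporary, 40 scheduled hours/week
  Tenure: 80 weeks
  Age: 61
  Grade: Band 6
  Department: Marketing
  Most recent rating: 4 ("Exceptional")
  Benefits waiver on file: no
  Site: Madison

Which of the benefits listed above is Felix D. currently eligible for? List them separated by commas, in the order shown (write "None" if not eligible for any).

Transit Subsidy — dept Marketing ✗ → not eligible.
Sabbatical Program — no waiver, service 80 weeks ≥ 2 months (≈60 days) ✓; grade Band 6 ≥ Band 4 ✓; age 61 ≥ 25 ✓; not eligible for Transit Subsidy ✗ → not eligible.
Volunteer Time Off — status temporary ✗ (requires seasonal) → not eligible.
Home Office Allowance — status temporary ✓; service 80 weeks ≥ 6 weeks ✓; grade Band 6 ≥ Band 4 ✓ → eligible.
Backup Childcare — status temporary ✓; service 80 weeks ≥ 45 days ✓; 40 hrs/wk ≥ 32 ✓ → eligible.
Relocation Assistance — service 80 weeks < 2 years (≈730 days) ✗ → not eligible.

Home Office Allowance, Backup Childcare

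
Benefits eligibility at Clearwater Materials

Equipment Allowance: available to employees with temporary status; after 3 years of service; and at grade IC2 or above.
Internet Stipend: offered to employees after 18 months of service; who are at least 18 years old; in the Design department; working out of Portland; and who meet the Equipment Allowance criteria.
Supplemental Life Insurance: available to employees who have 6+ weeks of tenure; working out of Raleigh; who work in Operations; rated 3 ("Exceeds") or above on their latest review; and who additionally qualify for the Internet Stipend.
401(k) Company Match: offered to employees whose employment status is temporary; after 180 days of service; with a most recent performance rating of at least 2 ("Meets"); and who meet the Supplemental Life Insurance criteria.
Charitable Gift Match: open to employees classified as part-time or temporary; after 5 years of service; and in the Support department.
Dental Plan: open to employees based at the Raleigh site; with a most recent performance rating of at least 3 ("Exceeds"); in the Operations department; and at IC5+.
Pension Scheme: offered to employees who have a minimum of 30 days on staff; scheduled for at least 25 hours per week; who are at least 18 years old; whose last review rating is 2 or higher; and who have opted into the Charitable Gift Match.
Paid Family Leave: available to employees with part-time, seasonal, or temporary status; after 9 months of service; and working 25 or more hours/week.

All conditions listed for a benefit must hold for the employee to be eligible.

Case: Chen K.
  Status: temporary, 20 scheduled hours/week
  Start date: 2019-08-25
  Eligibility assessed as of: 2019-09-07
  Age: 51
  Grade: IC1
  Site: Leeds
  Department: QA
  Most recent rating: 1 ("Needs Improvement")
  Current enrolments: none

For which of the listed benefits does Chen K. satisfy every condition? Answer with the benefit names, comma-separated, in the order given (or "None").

Service from 2019-08-25 to 2019-09-07: 13 days.
Equipment Allowance — status temporary ✓; service 13 days < 3 years (≈1095 days) ✗ → not eligible.
Internet Stipend — service 13 days < 18 months (≈540 days) ✗ → not eligible.
Supplemental Life Insurance — service 13 days < 6 weeks (≈42 days) ✗ → not eligible.
401(k) Company Match — status temporary ✓; service 13 days < 180 days ✗ → not eligible.
Charitable Gift Match — status temporary ✓; service 13 days < 5 years (≈1825 days) ✗ → not eligible.
Dental Plan — site Leeds ✗ (not Raleigh) → not eligible.
Pension Scheme — service 13 days < 30 days ✗ → not eligible.
Paid Family Leave — status temporary ✓; service 13 days < 9 months (≈270 days) ✗ → not eligible.

None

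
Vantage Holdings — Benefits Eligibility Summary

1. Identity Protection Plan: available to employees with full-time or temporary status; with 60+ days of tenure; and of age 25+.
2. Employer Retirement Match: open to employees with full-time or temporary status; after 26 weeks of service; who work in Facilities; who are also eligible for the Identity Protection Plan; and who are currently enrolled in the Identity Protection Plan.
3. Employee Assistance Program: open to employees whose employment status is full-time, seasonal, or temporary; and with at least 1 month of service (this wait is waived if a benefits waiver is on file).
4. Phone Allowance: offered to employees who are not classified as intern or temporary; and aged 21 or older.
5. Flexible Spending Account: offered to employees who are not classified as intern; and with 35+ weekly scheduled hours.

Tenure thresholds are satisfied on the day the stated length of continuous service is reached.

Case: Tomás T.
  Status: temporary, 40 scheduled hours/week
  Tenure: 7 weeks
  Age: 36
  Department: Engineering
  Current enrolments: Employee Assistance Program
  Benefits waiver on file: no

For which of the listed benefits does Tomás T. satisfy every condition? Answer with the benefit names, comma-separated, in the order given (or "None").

Identity Protection Plan — status temporary ✓; service 7 weeks < 60 days ✗ → not eligible.
Employer Retirement Match — status temporary ✓; service 7 weeks < 26 weeks ✗ → not eligible.
Employee Assistance Program — status temporary ✓; no waiver, service 7 weeks ≥ 1 month (≈30 days) ✓ → eligible.
Phone Allowance — status temporary ✗ (excluded) → not eligible.
Flexible Spending Account — status temporary ✓ (not excluded); 40 hrs/wk ≥ 35 ✓ → eligible.

Employee Assistance Program, Flexible Spending Account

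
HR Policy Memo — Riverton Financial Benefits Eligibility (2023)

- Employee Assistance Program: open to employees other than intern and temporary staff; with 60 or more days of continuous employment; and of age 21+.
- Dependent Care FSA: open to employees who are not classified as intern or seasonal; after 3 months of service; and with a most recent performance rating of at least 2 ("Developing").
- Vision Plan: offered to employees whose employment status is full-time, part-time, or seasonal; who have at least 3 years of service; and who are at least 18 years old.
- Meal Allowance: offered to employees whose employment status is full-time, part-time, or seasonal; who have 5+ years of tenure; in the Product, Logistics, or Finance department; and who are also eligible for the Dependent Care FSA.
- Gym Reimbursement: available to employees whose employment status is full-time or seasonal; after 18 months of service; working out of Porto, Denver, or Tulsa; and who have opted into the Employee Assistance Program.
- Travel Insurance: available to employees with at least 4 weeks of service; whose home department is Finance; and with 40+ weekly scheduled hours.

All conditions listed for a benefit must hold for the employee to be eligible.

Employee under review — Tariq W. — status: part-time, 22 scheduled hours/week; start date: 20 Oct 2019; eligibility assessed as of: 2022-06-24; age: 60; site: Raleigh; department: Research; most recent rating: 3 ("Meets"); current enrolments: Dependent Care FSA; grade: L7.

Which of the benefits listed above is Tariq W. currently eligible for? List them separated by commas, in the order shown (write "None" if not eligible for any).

Service from 20 Oct 2019 to 2022-06-24: 978 days.
Employee Assistance Program — status part-time ✓ (not excluded); service 978 days ≥ 60 days ✓; age 60 ≥ 21 ✓ → eligible.
Dependent Care FSA — status part-time ✓ (not excluded); service 978 days ≥ 3 months (≈90 days) ✓; rating 3 ≥ 2 ✓ → eligible.
Vision Plan — status part-time ✓; service 978 days < 3 years (≈1095 days) ✗ → not eligible.
Meal Allowance — status part-time ✓; service 978 days < 5 years (≈1825 days) ✗ → not eligible.
Gym Reimbursement — status part-time ✗ (requires full-time or seasonal) → not eligible.
Travel Insurance — service 978 days ≥ 4 weeks (≈28 days) ✓; dept Research ✗ → not eligible.

Employee Assistance Program, Dependent Care FSA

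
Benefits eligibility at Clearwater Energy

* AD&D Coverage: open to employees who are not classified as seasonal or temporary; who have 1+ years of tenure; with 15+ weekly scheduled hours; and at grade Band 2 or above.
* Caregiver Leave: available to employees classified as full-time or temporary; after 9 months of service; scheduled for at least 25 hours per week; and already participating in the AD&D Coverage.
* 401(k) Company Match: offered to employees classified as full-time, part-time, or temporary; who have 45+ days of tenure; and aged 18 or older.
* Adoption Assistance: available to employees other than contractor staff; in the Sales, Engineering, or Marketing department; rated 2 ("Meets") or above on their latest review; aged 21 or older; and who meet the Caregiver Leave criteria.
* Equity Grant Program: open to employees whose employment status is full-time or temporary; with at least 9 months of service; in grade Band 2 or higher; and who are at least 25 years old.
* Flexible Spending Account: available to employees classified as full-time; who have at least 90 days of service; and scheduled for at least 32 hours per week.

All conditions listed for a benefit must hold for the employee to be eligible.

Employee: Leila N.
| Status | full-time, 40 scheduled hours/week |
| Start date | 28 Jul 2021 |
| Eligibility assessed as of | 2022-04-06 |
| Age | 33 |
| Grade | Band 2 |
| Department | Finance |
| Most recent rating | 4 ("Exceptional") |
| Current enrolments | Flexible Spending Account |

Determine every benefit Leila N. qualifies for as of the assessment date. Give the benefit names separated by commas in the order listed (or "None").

401(k) Company Match, Flexible Spending Account

Service from 28 Jul 2021 to 2022-04-06: 252 days.
AD&D Coverage — status full-time ✓ (not excluded); service 252 days < 1 year (≈365 days) ✗ → not eligible.
Caregiver Leave — status full-time ✓; service 252 days < 9 months (≈270 days) ✗ → not eligible.
401(k) Company Match — status full-time ✓; service 252 days ≥ 45 days ✓; age 33 ≥ 18 ✓ → eligible.
Adoption Assistance — status full-time ✓ (not excluded); dept Finance ✗ → not eligible.
Equity Grant Program — status full-time ✓; service 252 days < 9 months (≈270 days) ✗ → not eligible.
Flexible Spending Account — status full-time ✓; service 252 days ≥ 90 days ✓; 40 hrs/wk ≥ 32 ✓ → eligible.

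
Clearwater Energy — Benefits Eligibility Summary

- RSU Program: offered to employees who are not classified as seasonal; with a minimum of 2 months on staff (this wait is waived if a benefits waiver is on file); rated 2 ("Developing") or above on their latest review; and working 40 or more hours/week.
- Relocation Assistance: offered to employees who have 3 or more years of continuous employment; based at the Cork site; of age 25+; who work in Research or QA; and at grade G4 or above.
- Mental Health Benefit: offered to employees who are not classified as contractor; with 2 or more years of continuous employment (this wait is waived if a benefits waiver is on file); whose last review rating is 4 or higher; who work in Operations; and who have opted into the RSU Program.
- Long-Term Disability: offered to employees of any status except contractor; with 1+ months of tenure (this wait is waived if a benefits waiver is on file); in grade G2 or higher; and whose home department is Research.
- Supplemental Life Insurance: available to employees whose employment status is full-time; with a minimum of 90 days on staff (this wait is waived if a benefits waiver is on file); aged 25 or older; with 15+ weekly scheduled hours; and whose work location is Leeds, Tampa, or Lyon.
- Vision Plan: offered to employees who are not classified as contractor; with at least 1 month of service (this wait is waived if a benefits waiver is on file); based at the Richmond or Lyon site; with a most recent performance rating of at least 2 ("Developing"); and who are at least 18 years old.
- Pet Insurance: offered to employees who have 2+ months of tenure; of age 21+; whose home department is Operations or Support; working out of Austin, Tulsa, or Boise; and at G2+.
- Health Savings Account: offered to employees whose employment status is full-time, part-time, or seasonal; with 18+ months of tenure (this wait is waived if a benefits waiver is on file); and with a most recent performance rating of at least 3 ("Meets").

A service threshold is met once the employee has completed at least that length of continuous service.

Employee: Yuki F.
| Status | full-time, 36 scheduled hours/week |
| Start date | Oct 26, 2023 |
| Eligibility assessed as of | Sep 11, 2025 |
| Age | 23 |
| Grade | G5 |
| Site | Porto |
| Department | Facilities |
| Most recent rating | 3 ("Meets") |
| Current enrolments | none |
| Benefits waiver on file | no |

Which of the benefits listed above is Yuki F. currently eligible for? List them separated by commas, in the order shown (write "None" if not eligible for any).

Service from Oct 26, 2023 to Sep 11, 2025: 686 days.
RSU Program — status full-time ✓ (not excluded); no waiver, service 686 days ≥ 2 months (≈60 days) ✓; rating 3 ≥ 2 ✓; 36 hrs/wk < 40 ✗ → not eligible.
Relocation Assistance — service 686 days < 3 years (≈1095 days) ✗ → not eligible.
Mental Health Benefit — status full-time ✓ (not excluded); no waiver, service 686 days < 2 years (≈730 days) ✗ → not eligible.
Long-Term Disability — status full-time ✓ (not excluded); no waiver, service 686 days ≥ 1 month (≈30 days) ✓; grade G5 ≥ G2 ✓; dept Facilities ✗ → not eligible.
Supplemental Life Insurance — status full-time ✓; no waiver, service 686 days ≥ 90 days ✓; age 23 < 25 ✗ → not eligible.
Vision Plan — status full-time ✓ (not excluded); no waiver, service 686 days ≥ 1 month (≈30 days) ✓; site Porto ✗ (not Richmond or Lyon) → not eligible.
Pet Insurance — service 686 days ≥ 2 months (≈60 days) ✓; age 23 ≥ 21 ✓; dept Facilities ✗ → not eligible.
Health Savings Account — status full-time ✓; no waiver, service 686 days ≥ 18 months (≈540 days) ✓; rating 3 ≥ 3 ✓ → eligible.

Health Savings Account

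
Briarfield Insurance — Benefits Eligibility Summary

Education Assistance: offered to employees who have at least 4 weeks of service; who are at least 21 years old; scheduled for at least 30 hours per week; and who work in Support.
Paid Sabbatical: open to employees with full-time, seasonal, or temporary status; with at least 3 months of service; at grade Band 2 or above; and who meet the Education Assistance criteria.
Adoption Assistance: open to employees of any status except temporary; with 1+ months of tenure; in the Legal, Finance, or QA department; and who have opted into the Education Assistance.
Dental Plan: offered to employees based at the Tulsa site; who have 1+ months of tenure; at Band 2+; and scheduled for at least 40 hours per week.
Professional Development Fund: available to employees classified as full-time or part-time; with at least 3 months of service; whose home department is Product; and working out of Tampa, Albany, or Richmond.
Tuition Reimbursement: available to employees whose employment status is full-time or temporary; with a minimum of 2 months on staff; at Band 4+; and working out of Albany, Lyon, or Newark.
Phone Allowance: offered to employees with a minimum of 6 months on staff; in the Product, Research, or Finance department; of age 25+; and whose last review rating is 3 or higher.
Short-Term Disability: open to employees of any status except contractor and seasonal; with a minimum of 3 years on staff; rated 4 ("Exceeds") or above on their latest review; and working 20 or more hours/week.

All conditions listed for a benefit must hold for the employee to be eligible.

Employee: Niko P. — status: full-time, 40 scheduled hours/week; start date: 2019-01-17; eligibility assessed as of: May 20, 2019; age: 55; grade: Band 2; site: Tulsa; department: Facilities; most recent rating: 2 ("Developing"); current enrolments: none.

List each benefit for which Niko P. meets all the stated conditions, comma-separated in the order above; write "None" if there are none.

Dental Plan

Service from 2019-01-17 to May 20, 2019: 123 days.
Education Assistance — service 123 days ≥ 4 weeks (≈28 days) ✓; age 55 ≥ 21 ✓; 40 hrs/wk ≥ 30 ✓; dept Facilities ✗ → not eligible.
Paid Sabbatical — status full-time ✓; service 123 days ≥ 3 months (≈90 days) ✓; grade Band 2 ≥ Band 2 ✓; not eligible for Education Assistance ✗ → not eligible.
Adoption Assistance — status full-time ✓ (not excluded); service 123 days ≥ 1 month (≈30 days) ✓; dept Facilities ✗ → not eligible.
Dental Plan — site Tulsa ✓; service 123 days ≥ 1 month (≈30 days) ✓; grade Band 2 ≥ Band 2 ✓; 40 hrs/wk ≥ 40 ✓ → eligible.
Professional Development Fund — status full-time ✓; service 123 days ≥ 3 months (≈90 days) ✓; dept Facilities ✗ → not eligible.
Tuition Reimbursement — status full-time ✓; service 123 days ≥ 2 months (≈60 days) ✓; grade Band 2 < Band 4 ✗ → not eligible.
Phone Allowance — service 123 days < 6 months (≈180 days) ✗ → not eligible.
Short-Term Disability — status full-time ✓ (not excluded); service 123 days < 3 years (≈1095 days) ✗ → not eligible.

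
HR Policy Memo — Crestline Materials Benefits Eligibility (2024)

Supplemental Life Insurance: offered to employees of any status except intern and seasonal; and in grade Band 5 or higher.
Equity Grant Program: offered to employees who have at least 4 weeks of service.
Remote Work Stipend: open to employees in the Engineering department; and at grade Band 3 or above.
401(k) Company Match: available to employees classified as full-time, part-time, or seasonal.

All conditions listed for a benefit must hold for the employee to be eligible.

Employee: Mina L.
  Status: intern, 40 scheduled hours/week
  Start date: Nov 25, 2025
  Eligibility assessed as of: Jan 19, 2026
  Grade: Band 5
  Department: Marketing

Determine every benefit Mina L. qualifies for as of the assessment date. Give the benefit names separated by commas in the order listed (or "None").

Equity Grant Program

Service from Nov 25, 2025 to Jan 19, 2026: 55 days.
Supplemental Life Insurance — status intern ✗ (excluded) → not eligible.
Equity Grant Program — service 55 days ≥ 4 weeks (≈28 days) ✓ → eligible.
Remote Work Stipend — dept Marketing ✗ → not eligible.
401(k) Company Match — status intern ✗ (requires full-time, part-time, or seasonal) → not eligible.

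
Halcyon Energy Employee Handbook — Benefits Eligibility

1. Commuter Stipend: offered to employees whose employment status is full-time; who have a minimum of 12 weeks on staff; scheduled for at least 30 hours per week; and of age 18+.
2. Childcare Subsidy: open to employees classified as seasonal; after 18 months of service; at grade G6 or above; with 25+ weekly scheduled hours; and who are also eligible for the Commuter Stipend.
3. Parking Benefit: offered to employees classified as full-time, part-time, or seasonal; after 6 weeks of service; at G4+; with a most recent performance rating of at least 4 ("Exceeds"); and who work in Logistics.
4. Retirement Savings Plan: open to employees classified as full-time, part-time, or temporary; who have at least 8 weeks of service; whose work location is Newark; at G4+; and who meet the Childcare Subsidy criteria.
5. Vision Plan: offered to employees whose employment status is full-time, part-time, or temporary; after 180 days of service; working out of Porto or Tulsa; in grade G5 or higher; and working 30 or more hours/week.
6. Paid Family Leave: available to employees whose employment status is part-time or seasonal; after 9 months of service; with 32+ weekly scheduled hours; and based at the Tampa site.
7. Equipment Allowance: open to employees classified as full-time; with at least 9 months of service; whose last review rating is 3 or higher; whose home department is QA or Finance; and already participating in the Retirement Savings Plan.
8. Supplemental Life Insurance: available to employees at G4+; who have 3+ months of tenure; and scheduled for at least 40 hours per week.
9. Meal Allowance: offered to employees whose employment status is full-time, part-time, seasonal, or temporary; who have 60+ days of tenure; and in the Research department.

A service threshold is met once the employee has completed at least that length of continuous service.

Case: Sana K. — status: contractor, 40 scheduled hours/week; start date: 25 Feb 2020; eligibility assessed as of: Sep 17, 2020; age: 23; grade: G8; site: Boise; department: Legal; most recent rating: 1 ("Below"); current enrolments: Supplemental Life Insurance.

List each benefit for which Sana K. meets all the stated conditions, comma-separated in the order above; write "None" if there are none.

Supplemental Life Insurance

Service from 25 Feb 2020 to Sep 17, 2020: 205 days.
Commuter Stipend — status contractor ✗ (requires full-time) → not eligible.
Childcare Subsidy — status contractor ✗ (requires seasonal) → not eligible.
Parking Benefit — status contractor ✗ (requires full-time, part-time, or seasonal) → not eligible.
Retirement Savings Plan — status contractor ✗ (requires full-time, part-time, or temporary) → not eligible.
Vision Plan — status contractor ✗ (requires full-time, part-time, or temporary) → not eligible.
Paid Family Leave — status contractor ✗ (requires part-time or seasonal) → not eligible.
Equipment Allowance — status contractor ✗ (requires full-time) → not eligible.
Supplemental Life Insurance — grade G8 ≥ G4 ✓; service 205 days ≥ 3 months (≈90 days) ✓; 40 hrs/wk ≥ 40 ✓ → eligible.
Meal Allowance — status contractor ✗ (requires full-time, part-time, seasonal, or temporary) → not eligible.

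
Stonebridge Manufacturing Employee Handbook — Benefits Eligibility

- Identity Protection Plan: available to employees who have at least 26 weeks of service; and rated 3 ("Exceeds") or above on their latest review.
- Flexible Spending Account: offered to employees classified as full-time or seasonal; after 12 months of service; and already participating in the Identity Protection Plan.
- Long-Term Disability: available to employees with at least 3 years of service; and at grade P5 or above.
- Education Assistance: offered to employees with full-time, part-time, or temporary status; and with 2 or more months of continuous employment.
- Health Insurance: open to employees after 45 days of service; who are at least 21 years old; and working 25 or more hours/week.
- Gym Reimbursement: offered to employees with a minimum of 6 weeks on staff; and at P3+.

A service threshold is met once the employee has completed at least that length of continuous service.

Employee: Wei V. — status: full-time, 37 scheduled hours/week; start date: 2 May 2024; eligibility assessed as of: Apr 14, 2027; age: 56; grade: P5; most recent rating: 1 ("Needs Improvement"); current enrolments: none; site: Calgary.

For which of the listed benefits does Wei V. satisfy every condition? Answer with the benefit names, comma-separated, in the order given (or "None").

Education Assistance, Health Insurance, Gym Reimbursement

Service from 2 May 2024 to Apr 14, 2027: 1077 days.
Identity Protection Plan — service 1077 days ≥ 26 weeks (≈182 days) ✓; rating 1 < 3 ✗ → not eligible.
Flexible Spending Account — status full-time ✓; service 1077 days ≥ 12 months (≈360 days) ✓; not enrolled in Identity Protection Plan ✗ → not eligible.
Long-Term Disability — service 1077 days < 3 years (≈1095 days) ✗ → not eligible.
Education Assistance — status full-time ✓; service 1077 days ≥ 2 months (≈60 days) ✓ → eligible.
Health Insurance — service 1077 days ≥ 45 days ✓; age 56 ≥ 21 ✓; 37 hrs/wk ≥ 25 ✓ → eligible.
Gym Reimbursement — service 1077 days ≥ 6 weeks (≈42 days) ✓; grade P5 ≥ P3 ✓ → eligible.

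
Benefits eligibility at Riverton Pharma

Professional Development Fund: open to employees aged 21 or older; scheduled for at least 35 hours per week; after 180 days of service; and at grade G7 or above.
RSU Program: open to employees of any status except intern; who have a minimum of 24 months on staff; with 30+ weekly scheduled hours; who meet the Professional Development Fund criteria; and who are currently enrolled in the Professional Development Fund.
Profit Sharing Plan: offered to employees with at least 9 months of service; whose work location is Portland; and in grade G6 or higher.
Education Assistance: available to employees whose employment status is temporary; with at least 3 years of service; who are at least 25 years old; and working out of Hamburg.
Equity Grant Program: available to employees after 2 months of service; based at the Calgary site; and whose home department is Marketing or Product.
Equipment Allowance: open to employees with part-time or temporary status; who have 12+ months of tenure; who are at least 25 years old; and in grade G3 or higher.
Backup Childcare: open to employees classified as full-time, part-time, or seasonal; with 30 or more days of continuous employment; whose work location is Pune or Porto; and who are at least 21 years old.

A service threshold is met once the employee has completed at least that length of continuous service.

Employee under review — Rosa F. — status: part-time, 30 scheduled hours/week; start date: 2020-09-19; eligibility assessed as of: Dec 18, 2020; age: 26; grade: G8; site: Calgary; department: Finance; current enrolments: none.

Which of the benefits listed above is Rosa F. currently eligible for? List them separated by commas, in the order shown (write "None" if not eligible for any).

Service from 2020-09-19 to Dec 18, 2020: 90 days.
Professional Development Fund — age 26 ≥ 21 ✓; 30 hrs/wk < 35 ✗ → not eligible.
RSU Program — status part-time ✓ (not excluded); service 90 days < 24 months (≈720 days) ✗ → not eligible.
Profit Sharing Plan — service 90 days < 9 months (≈270 days) ✗ → not eligible.
Education Assistance — status part-time ✗ (requires temporary) → not eligible.
Equity Grant Program — service 90 days ≥ 2 months (≈60 days) ✓; site Calgary ✓; dept Finance ✗ → not eligible.
Equipment Allowance — status part-time ✓; service 90 days < 12 months (≈360 days) ✗ → not eligible.
Backup Childcare — status part-time ✓; service 90 days ≥ 30 days ✓; site Calgary ✗ (not Pune or Porto) → not eligible.

None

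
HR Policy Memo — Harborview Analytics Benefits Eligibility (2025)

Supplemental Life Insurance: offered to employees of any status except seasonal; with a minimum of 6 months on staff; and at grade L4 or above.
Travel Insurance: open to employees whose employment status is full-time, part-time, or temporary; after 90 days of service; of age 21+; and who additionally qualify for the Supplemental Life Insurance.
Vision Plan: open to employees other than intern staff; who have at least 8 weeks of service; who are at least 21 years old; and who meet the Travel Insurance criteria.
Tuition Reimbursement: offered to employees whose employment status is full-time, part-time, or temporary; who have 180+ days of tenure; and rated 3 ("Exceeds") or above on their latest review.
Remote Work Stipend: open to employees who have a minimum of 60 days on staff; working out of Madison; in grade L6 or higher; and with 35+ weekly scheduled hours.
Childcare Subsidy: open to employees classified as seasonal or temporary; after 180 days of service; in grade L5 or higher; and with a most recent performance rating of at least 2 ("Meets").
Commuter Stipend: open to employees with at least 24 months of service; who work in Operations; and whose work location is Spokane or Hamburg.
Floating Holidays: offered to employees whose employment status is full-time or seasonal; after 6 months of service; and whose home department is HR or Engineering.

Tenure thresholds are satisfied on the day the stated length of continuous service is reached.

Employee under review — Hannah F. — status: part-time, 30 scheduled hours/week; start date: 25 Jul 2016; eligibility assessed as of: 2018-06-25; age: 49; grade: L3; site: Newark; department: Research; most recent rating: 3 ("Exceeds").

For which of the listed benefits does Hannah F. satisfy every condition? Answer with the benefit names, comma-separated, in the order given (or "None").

Service from 25 Jul 2016 to 2018-06-25: 700 days.
Supplemental Life Insurance — status part-time ✓ (not excluded); service 700 days ≥ 6 months (≈180 days) ✓; grade L3 < L4 ✗ → not eligible.
Travel Insurance — status part-time ✓; service 700 days ≥ 90 days ✓; age 49 ≥ 21 ✓; not eligible for Supplemental Life Insurance ✗ → not eligible.
Vision Plan — status part-time ✓ (not excluded); service 700 days ≥ 8 weeks (≈56 days) ✓; age 49 ≥ 21 ✓; not eligible for Travel Insurance ✗ → not eligible.
Tuition Reimbursement — status part-time ✓; service 700 days ≥ 180 days ✓; rating 3 ≥ 3 ✓ → eligible.
Remote Work Stipend — service 700 days ≥ 60 days ✓; site Newark ✗ (not Madison) → not eligible.
Childcare Subsidy — status part-time ✗ (requires seasonal or temporary) → not eligible.
Commuter Stipend — service 700 days < 24 months (≈720 days) ✗ → not eligible.
Floating Holidays — status part-time ✗ (requires full-time or seasonal) → not eligible.

Tuition Reimbursement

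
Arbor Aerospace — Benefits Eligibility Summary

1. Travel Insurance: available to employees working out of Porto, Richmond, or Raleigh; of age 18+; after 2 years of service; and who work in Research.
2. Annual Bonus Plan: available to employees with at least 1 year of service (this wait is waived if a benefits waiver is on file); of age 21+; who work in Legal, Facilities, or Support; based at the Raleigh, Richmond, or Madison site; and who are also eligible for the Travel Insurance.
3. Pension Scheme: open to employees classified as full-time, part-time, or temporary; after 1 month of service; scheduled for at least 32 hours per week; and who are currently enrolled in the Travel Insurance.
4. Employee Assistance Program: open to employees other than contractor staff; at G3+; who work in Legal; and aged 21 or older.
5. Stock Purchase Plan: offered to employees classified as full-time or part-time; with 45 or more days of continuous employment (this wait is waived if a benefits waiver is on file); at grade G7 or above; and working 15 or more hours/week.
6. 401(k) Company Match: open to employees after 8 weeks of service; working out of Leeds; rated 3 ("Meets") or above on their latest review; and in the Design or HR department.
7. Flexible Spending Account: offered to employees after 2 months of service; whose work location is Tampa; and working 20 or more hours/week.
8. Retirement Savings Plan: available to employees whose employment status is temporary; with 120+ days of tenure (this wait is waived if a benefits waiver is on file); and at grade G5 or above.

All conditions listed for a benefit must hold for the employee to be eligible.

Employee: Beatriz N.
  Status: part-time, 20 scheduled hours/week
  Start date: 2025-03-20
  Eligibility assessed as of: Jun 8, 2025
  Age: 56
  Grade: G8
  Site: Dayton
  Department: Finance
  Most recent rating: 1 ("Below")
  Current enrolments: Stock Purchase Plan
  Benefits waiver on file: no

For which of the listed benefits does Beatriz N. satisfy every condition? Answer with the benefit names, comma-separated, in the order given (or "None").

Service from 2025-03-20 to Jun 8, 2025: 80 days.
Travel Insurance — site Dayton ✗ (not Porto, Richmond, or Raleigh) → not eligible.
Annual Bonus Plan — no waiver, service 80 days < 1 year (≈365 days) ✗ → not eligible.
Pension Scheme — status part-time ✓; service 80 days ≥ 1 month (≈30 days) ✓; 20 hrs/wk < 32 ✗ → not eligible.
Employee Assistance Program — status part-time ✓ (not excluded); grade G8 ≥ G3 ✓; dept Finance ✗ → not eligible.
Stock Purchase Plan — status part-time ✓; no waiver, service 80 days ≥ 45 days ✓; grade G8 ≥ G7 ✓; 20 hrs/wk ≥ 15 ✓ → eligible.
401(k) Company Match — service 80 days ≥ 8 weeks (≈56 days) ✓; site Dayton ✗ (not Leeds) → not eligible.
Flexible Spending Account — service 80 days ≥ 2 months (≈60 days) ✓; site Dayton ✗ (not Tampa) → not eligible.
Retirement Savings Plan — status part-time ✗ (requires temporary) → not eligible.

Stock Purchase Plan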